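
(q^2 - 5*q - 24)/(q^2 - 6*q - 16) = (q + 3)/(q + 2)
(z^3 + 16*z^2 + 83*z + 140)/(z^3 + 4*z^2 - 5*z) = (z^2 + 11*z + 28)/(z*(z - 1))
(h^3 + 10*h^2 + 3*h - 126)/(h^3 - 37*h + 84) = (h + 6)/(h - 4)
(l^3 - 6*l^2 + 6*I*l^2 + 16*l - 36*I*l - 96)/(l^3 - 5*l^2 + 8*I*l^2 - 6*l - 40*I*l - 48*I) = (l - 2*I)/(l + 1)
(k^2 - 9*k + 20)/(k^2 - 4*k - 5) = (k - 4)/(k + 1)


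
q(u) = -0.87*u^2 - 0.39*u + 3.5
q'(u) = -1.74*u - 0.39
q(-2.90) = -2.69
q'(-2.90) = 4.66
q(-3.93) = -8.40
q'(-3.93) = 6.45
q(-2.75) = -2.01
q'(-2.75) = 4.40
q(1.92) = -0.46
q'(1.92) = -3.73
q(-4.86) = -15.15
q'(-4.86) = 8.07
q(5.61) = -26.07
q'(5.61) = -10.15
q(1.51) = 0.93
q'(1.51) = -3.02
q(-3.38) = -5.12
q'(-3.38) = 5.49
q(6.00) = -30.16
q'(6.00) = -10.83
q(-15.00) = -186.40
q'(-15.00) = 25.71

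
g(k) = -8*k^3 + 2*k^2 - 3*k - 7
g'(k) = -24*k^2 + 4*k - 3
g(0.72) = -11.11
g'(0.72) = -12.56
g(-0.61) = -2.61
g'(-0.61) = -14.37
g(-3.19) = 282.62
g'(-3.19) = -259.99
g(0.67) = -10.52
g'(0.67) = -11.09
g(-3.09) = 257.40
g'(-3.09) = -244.51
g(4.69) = -802.37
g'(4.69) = -512.15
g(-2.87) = 207.20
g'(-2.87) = -212.17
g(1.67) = -43.69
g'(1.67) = -63.25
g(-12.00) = 14141.00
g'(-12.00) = -3507.00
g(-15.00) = 27488.00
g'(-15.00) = -5463.00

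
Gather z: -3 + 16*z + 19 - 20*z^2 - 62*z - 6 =-20*z^2 - 46*z + 10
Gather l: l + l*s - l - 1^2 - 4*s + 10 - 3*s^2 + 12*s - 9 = l*s - 3*s^2 + 8*s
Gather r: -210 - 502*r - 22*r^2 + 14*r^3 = 14*r^3 - 22*r^2 - 502*r - 210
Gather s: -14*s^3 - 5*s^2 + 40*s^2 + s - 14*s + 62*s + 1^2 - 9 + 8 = -14*s^3 + 35*s^2 + 49*s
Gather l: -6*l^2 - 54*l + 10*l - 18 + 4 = -6*l^2 - 44*l - 14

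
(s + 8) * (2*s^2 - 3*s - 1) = 2*s^3 + 13*s^2 - 25*s - 8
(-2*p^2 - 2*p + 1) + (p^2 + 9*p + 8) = -p^2 + 7*p + 9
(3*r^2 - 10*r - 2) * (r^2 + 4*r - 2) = 3*r^4 + 2*r^3 - 48*r^2 + 12*r + 4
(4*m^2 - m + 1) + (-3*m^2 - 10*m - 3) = m^2 - 11*m - 2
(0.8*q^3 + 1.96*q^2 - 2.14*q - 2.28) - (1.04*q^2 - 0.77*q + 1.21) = 0.8*q^3 + 0.92*q^2 - 1.37*q - 3.49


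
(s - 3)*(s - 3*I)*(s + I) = s^3 - 3*s^2 - 2*I*s^2 + 3*s + 6*I*s - 9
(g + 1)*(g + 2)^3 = g^4 + 7*g^3 + 18*g^2 + 20*g + 8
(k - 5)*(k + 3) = k^2 - 2*k - 15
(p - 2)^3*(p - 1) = p^4 - 7*p^3 + 18*p^2 - 20*p + 8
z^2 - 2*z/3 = z*(z - 2/3)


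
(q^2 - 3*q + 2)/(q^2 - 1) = (q - 2)/(q + 1)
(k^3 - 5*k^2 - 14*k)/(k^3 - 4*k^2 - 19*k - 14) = k/(k + 1)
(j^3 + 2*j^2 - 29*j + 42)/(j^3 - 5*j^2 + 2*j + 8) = (j^2 + 4*j - 21)/(j^2 - 3*j - 4)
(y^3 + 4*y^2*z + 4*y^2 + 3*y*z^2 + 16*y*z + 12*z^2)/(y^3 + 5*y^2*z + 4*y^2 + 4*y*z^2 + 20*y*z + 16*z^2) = (y + 3*z)/(y + 4*z)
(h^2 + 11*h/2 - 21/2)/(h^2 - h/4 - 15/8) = 4*(h + 7)/(4*h + 5)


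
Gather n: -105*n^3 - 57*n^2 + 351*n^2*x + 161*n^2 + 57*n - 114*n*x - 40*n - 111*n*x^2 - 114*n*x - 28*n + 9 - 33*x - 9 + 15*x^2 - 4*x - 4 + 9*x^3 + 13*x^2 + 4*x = -105*n^3 + n^2*(351*x + 104) + n*(-111*x^2 - 228*x - 11) + 9*x^3 + 28*x^2 - 33*x - 4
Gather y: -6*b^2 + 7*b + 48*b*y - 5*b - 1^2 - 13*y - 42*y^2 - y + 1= -6*b^2 + 2*b - 42*y^2 + y*(48*b - 14)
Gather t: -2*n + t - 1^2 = -2*n + t - 1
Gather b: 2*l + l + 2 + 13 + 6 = 3*l + 21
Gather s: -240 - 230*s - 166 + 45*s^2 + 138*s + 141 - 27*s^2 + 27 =18*s^2 - 92*s - 238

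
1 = 1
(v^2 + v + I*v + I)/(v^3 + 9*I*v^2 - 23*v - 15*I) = (v + 1)/(v^2 + 8*I*v - 15)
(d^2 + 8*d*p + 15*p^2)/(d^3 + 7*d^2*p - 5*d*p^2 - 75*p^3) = (-d - 3*p)/(-d^2 - 2*d*p + 15*p^2)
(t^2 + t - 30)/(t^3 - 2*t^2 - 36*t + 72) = (t - 5)/(t^2 - 8*t + 12)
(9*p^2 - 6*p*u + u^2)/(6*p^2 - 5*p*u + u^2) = (3*p - u)/(2*p - u)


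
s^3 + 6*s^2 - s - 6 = (s - 1)*(s + 1)*(s + 6)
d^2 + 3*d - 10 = (d - 2)*(d + 5)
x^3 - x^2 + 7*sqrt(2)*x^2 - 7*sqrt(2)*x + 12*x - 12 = (x - 1)*(x + sqrt(2))*(x + 6*sqrt(2))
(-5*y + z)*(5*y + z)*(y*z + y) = -25*y^3*z - 25*y^3 + y*z^3 + y*z^2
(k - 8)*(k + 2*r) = k^2 + 2*k*r - 8*k - 16*r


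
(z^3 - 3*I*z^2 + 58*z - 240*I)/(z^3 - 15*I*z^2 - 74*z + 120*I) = (z + 8*I)/(z - 4*I)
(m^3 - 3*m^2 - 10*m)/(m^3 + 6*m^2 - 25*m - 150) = m*(m + 2)/(m^2 + 11*m + 30)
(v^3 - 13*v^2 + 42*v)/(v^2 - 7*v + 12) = v*(v^2 - 13*v + 42)/(v^2 - 7*v + 12)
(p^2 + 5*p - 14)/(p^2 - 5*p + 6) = (p + 7)/(p - 3)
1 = 1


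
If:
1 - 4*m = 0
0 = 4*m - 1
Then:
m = 1/4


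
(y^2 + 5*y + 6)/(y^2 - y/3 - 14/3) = 3*(y + 3)/(3*y - 7)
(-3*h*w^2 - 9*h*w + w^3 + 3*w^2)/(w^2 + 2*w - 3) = w*(-3*h + w)/(w - 1)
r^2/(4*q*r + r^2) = r/(4*q + r)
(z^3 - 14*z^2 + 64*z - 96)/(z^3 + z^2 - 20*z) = (z^2 - 10*z + 24)/(z*(z + 5))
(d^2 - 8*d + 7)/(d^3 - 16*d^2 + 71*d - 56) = 1/(d - 8)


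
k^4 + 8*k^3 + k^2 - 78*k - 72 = (k - 3)*(k + 1)*(k + 4)*(k + 6)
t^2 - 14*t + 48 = (t - 8)*(t - 6)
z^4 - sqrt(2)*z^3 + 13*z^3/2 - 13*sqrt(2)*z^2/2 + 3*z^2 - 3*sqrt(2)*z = z*(z + 1/2)*(z + 6)*(z - sqrt(2))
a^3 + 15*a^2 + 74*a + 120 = (a + 4)*(a + 5)*(a + 6)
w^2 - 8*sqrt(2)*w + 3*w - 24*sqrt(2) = (w + 3)*(w - 8*sqrt(2))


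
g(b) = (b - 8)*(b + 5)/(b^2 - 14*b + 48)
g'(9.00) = -1.22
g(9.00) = 4.67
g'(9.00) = -1.22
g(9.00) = 4.67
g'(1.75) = -0.61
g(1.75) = -1.59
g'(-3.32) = -0.13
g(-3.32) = -0.18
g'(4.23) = -3.51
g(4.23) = -5.21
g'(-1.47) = -0.20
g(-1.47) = -0.47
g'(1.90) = -0.65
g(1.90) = -1.68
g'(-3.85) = -0.11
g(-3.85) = -0.12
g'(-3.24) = -0.13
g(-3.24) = -0.19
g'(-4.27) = -0.10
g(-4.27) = -0.07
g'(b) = (14 - 2*b)*(b - 8)*(b + 5)/(b^2 - 14*b + 48)^2 + (b - 8)/(b^2 - 14*b + 48) + (b + 5)/(b^2 - 14*b + 48)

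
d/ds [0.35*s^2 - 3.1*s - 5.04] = 0.7*s - 3.1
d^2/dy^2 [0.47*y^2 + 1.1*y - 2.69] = 0.940000000000000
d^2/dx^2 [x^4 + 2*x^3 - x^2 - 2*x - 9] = 12*x^2 + 12*x - 2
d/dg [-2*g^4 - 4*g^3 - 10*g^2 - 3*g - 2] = -8*g^3 - 12*g^2 - 20*g - 3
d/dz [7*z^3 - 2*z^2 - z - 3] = 21*z^2 - 4*z - 1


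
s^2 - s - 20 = (s - 5)*(s + 4)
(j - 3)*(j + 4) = j^2 + j - 12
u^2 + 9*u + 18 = (u + 3)*(u + 6)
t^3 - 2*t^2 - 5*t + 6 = (t - 3)*(t - 1)*(t + 2)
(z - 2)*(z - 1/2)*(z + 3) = z^3 + z^2/2 - 13*z/2 + 3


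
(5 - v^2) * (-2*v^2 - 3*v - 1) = 2*v^4 + 3*v^3 - 9*v^2 - 15*v - 5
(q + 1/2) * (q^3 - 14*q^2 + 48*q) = q^4 - 27*q^3/2 + 41*q^2 + 24*q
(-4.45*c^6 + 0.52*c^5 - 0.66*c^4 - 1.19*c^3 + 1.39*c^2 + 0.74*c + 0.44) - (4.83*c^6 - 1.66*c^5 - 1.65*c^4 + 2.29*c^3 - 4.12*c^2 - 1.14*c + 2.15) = -9.28*c^6 + 2.18*c^5 + 0.99*c^4 - 3.48*c^3 + 5.51*c^2 + 1.88*c - 1.71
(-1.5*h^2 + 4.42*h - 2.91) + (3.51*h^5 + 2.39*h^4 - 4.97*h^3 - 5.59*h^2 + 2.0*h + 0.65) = 3.51*h^5 + 2.39*h^4 - 4.97*h^3 - 7.09*h^2 + 6.42*h - 2.26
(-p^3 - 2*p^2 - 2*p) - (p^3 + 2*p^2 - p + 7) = -2*p^3 - 4*p^2 - p - 7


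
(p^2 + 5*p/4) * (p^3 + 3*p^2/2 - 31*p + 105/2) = p^5 + 11*p^4/4 - 233*p^3/8 + 55*p^2/4 + 525*p/8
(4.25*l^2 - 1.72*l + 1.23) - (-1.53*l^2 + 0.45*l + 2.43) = 5.78*l^2 - 2.17*l - 1.2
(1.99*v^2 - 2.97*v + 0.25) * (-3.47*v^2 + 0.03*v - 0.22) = -6.9053*v^4 + 10.3656*v^3 - 1.3944*v^2 + 0.6609*v - 0.055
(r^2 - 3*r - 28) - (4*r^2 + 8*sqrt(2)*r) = -3*r^2 - 8*sqrt(2)*r - 3*r - 28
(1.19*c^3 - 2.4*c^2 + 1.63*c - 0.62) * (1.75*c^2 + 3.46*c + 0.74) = 2.0825*c^5 - 0.0826000000000002*c^4 - 4.5709*c^3 + 2.7788*c^2 - 0.939*c - 0.4588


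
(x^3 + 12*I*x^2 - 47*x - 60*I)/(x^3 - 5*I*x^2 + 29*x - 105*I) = (x^2 + 7*I*x - 12)/(x^2 - 10*I*x - 21)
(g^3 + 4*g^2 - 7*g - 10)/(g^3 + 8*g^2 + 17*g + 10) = (g - 2)/(g + 2)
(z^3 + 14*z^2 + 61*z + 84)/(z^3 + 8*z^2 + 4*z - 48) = (z^2 + 10*z + 21)/(z^2 + 4*z - 12)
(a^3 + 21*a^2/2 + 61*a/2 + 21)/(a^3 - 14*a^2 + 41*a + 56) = (a^2 + 19*a/2 + 21)/(a^2 - 15*a + 56)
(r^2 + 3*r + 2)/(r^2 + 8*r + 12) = (r + 1)/(r + 6)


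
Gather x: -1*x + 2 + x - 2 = 0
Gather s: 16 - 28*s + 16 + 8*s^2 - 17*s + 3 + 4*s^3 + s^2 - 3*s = 4*s^3 + 9*s^2 - 48*s + 35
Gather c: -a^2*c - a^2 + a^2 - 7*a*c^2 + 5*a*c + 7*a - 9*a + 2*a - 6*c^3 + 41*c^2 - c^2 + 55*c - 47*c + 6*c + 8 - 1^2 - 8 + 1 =-6*c^3 + c^2*(40 - 7*a) + c*(-a^2 + 5*a + 14)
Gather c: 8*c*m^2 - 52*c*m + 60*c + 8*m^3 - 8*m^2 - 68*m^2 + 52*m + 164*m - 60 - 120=c*(8*m^2 - 52*m + 60) + 8*m^3 - 76*m^2 + 216*m - 180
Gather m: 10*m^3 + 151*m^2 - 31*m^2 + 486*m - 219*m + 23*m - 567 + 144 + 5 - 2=10*m^3 + 120*m^2 + 290*m - 420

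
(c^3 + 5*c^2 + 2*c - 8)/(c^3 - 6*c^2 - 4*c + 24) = (c^2 + 3*c - 4)/(c^2 - 8*c + 12)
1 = 1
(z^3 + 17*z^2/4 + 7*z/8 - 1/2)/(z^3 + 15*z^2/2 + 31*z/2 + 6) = (z - 1/4)/(z + 3)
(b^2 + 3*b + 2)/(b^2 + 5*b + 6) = (b + 1)/(b + 3)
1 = 1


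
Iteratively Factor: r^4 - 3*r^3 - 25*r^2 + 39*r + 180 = (r + 3)*(r^3 - 6*r^2 - 7*r + 60) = (r - 5)*(r + 3)*(r^2 - r - 12) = (r - 5)*(r - 4)*(r + 3)*(r + 3)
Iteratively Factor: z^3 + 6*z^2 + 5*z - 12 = (z + 3)*(z^2 + 3*z - 4) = (z - 1)*(z + 3)*(z + 4)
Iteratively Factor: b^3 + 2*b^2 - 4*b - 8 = (b + 2)*(b^2 - 4) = (b + 2)^2*(b - 2)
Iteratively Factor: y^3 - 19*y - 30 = (y + 2)*(y^2 - 2*y - 15) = (y + 2)*(y + 3)*(y - 5)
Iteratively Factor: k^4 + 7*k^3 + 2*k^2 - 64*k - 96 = (k + 2)*(k^3 + 5*k^2 - 8*k - 48) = (k - 3)*(k + 2)*(k^2 + 8*k + 16) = (k - 3)*(k + 2)*(k + 4)*(k + 4)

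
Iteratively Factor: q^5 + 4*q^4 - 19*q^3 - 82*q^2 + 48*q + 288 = (q + 3)*(q^4 + q^3 - 22*q^2 - 16*q + 96) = (q - 4)*(q + 3)*(q^3 + 5*q^2 - 2*q - 24) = (q - 4)*(q - 2)*(q + 3)*(q^2 + 7*q + 12) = (q - 4)*(q - 2)*(q + 3)^2*(q + 4)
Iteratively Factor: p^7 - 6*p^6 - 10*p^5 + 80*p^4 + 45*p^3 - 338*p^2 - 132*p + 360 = (p + 2)*(p^6 - 8*p^5 + 6*p^4 + 68*p^3 - 91*p^2 - 156*p + 180) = (p - 3)*(p + 2)*(p^5 - 5*p^4 - 9*p^3 + 41*p^2 + 32*p - 60) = (p - 3)*(p + 2)^2*(p^4 - 7*p^3 + 5*p^2 + 31*p - 30) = (p - 3)^2*(p + 2)^2*(p^3 - 4*p^2 - 7*p + 10) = (p - 5)*(p - 3)^2*(p + 2)^2*(p^2 + p - 2) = (p - 5)*(p - 3)^2*(p - 1)*(p + 2)^2*(p + 2)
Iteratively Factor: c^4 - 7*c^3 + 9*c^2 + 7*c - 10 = (c + 1)*(c^3 - 8*c^2 + 17*c - 10) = (c - 5)*(c + 1)*(c^2 - 3*c + 2) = (c - 5)*(c - 2)*(c + 1)*(c - 1)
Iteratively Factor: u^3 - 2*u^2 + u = (u - 1)*(u^2 - u) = u*(u - 1)*(u - 1)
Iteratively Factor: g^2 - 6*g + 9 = (g - 3)*(g - 3)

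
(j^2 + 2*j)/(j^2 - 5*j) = (j + 2)/(j - 5)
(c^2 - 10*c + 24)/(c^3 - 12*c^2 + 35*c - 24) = (c^2 - 10*c + 24)/(c^3 - 12*c^2 + 35*c - 24)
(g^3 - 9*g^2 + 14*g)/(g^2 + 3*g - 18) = g*(g^2 - 9*g + 14)/(g^2 + 3*g - 18)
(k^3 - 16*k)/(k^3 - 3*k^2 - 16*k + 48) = k/(k - 3)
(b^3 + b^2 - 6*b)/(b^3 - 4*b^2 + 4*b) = (b + 3)/(b - 2)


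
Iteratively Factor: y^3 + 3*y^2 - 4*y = (y - 1)*(y^2 + 4*y) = y*(y - 1)*(y + 4)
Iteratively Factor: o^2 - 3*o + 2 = (o - 1)*(o - 2)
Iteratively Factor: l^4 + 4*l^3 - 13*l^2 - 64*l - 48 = (l + 1)*(l^3 + 3*l^2 - 16*l - 48) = (l - 4)*(l + 1)*(l^2 + 7*l + 12) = (l - 4)*(l + 1)*(l + 3)*(l + 4)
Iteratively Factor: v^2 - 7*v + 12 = (v - 4)*(v - 3)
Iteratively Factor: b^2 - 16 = (b - 4)*(b + 4)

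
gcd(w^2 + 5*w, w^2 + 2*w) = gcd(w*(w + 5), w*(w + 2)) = w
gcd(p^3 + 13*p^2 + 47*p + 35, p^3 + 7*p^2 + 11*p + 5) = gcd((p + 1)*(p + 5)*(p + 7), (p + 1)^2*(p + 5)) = p^2 + 6*p + 5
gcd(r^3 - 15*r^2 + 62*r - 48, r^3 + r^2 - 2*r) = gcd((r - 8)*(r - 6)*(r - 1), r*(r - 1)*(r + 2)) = r - 1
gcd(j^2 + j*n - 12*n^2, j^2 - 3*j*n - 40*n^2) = 1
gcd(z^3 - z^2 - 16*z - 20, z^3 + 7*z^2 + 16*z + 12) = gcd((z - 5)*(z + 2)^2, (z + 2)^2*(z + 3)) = z^2 + 4*z + 4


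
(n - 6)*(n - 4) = n^2 - 10*n + 24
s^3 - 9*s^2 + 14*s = s*(s - 7)*(s - 2)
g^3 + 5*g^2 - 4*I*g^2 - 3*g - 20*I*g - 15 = (g + 5)*(g - 3*I)*(g - I)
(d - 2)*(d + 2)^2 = d^3 + 2*d^2 - 4*d - 8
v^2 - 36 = (v - 6)*(v + 6)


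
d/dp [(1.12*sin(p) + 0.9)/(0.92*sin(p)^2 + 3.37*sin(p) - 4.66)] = (-1.656*sin(p) + 0.5152*cos(2*p) - 8.7674)*cos(p)/(0.92*sin(p)^2 + 3.37*sin(p) - 4.66)^2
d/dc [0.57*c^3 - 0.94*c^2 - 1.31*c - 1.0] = 1.71*c^2 - 1.88*c - 1.31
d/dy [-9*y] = -9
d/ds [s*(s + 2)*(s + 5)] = 3*s^2 + 14*s + 10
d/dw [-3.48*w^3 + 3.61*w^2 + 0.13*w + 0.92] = -10.44*w^2 + 7.22*w + 0.13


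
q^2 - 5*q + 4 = (q - 4)*(q - 1)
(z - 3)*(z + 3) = z^2 - 9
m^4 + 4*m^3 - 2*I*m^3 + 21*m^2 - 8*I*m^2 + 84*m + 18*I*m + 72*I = (m + 4)*(m - 6*I)*(m + I)*(m + 3*I)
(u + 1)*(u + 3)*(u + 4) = u^3 + 8*u^2 + 19*u + 12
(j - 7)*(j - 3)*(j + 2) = j^3 - 8*j^2 + j + 42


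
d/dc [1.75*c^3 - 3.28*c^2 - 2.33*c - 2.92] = 5.25*c^2 - 6.56*c - 2.33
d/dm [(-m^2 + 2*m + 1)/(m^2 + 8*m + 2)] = 2*(-5*m^2 - 3*m - 2)/(m^4 + 16*m^3 + 68*m^2 + 32*m + 4)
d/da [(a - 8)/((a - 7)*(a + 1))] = (-a^2 + 16*a - 55)/(a^4 - 12*a^3 + 22*a^2 + 84*a + 49)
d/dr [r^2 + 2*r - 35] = 2*r + 2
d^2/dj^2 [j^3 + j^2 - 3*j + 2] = 6*j + 2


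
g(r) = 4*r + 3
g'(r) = 4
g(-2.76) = -8.04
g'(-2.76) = 4.00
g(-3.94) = -12.76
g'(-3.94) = 4.00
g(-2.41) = -6.64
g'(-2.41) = 4.00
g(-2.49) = -6.96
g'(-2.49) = 4.00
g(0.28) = 4.12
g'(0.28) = 4.00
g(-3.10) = -9.40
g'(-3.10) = 4.00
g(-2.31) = -6.24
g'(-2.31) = 4.00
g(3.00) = 15.00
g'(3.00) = 4.00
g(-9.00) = -33.00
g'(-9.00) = 4.00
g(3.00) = 15.00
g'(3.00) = 4.00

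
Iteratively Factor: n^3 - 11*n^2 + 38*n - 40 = (n - 2)*(n^2 - 9*n + 20) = (n - 4)*(n - 2)*(n - 5)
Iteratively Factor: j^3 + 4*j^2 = (j + 4)*(j^2) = j*(j + 4)*(j)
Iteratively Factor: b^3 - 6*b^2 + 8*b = (b - 4)*(b^2 - 2*b) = b*(b - 4)*(b - 2)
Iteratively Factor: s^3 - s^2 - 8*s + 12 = (s + 3)*(s^2 - 4*s + 4) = (s - 2)*(s + 3)*(s - 2)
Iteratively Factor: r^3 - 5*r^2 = (r)*(r^2 - 5*r) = r*(r - 5)*(r)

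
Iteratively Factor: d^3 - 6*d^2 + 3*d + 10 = (d + 1)*(d^2 - 7*d + 10) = (d - 5)*(d + 1)*(d - 2)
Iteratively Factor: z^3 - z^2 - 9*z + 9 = (z - 3)*(z^2 + 2*z - 3) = (z - 3)*(z + 3)*(z - 1)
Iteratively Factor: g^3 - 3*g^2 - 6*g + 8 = (g - 1)*(g^2 - 2*g - 8) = (g - 1)*(g + 2)*(g - 4)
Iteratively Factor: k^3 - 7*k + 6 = (k - 2)*(k^2 + 2*k - 3) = (k - 2)*(k - 1)*(k + 3)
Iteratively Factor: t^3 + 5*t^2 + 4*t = (t)*(t^2 + 5*t + 4) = t*(t + 4)*(t + 1)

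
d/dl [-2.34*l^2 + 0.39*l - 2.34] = 0.39 - 4.68*l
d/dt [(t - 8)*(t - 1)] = 2*t - 9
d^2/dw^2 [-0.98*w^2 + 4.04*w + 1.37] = -1.96000000000000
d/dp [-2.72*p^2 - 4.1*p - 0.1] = -5.44*p - 4.1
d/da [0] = 0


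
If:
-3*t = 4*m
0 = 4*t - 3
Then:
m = -9/16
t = 3/4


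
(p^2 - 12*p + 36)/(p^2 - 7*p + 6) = (p - 6)/(p - 1)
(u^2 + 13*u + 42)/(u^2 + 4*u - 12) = (u + 7)/(u - 2)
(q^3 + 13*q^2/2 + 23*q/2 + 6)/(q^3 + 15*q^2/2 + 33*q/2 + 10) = (2*q + 3)/(2*q + 5)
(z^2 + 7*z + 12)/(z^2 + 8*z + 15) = (z + 4)/(z + 5)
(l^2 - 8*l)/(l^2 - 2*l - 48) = l/(l + 6)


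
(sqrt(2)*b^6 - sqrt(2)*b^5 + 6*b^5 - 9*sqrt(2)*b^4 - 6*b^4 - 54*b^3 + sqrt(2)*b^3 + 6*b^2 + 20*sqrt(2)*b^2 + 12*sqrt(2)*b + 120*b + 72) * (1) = sqrt(2)*b^6 - sqrt(2)*b^5 + 6*b^5 - 9*sqrt(2)*b^4 - 6*b^4 - 54*b^3 + sqrt(2)*b^3 + 6*b^2 + 20*sqrt(2)*b^2 + 12*sqrt(2)*b + 120*b + 72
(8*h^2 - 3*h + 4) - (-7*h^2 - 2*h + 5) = 15*h^2 - h - 1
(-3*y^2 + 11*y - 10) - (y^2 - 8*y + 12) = -4*y^2 + 19*y - 22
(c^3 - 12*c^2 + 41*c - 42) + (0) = c^3 - 12*c^2 + 41*c - 42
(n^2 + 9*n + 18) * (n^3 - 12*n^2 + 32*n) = n^5 - 3*n^4 - 58*n^3 + 72*n^2 + 576*n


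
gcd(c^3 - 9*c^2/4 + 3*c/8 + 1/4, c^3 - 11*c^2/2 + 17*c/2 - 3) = c^2 - 5*c/2 + 1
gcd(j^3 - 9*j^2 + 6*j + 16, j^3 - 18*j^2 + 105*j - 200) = j - 8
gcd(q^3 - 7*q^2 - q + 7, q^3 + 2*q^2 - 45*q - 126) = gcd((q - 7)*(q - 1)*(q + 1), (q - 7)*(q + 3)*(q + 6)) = q - 7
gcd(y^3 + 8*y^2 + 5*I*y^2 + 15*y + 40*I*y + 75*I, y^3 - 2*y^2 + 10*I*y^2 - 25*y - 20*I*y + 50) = y + 5*I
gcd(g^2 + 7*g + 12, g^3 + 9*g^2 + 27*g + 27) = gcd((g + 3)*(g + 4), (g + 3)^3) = g + 3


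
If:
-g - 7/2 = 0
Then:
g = -7/2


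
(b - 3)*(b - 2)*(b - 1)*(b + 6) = b^4 - 25*b^2 + 60*b - 36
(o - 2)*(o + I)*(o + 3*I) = o^3 - 2*o^2 + 4*I*o^2 - 3*o - 8*I*o + 6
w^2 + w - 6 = (w - 2)*(w + 3)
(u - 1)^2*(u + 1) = u^3 - u^2 - u + 1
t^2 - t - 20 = (t - 5)*(t + 4)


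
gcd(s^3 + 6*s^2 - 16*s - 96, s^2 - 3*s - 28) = s + 4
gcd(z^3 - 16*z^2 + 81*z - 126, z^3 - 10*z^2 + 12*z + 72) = z - 6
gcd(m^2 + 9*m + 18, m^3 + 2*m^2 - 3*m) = m + 3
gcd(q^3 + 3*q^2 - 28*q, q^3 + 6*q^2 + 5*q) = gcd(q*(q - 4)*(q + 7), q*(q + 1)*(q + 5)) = q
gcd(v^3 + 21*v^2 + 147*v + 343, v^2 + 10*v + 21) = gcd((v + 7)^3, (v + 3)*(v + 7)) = v + 7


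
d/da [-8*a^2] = -16*a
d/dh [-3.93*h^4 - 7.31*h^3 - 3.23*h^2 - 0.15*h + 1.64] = -15.72*h^3 - 21.93*h^2 - 6.46*h - 0.15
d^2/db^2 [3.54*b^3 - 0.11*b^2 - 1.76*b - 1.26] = 21.24*b - 0.22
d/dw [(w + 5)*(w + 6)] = 2*w + 11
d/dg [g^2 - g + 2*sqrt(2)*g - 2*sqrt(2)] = 2*g - 1 + 2*sqrt(2)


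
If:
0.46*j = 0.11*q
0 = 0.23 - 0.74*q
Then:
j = 0.07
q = 0.31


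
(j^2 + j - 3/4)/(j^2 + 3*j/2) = (j - 1/2)/j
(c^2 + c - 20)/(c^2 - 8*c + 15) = (c^2 + c - 20)/(c^2 - 8*c + 15)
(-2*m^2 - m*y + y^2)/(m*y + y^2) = (-2*m + y)/y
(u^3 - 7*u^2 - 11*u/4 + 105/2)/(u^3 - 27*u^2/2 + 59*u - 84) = (u + 5/2)/(u - 4)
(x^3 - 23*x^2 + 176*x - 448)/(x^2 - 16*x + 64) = x - 7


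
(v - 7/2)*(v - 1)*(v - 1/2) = v^3 - 5*v^2 + 23*v/4 - 7/4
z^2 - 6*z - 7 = (z - 7)*(z + 1)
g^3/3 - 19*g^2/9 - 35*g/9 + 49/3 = (g/3 + 1)*(g - 7)*(g - 7/3)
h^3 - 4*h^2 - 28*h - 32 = (h - 8)*(h + 2)^2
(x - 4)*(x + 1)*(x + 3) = x^3 - 13*x - 12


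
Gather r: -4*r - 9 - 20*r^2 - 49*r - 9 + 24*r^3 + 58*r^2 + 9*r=24*r^3 + 38*r^2 - 44*r - 18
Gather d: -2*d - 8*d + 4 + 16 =20 - 10*d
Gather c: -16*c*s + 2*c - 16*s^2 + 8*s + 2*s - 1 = c*(2 - 16*s) - 16*s^2 + 10*s - 1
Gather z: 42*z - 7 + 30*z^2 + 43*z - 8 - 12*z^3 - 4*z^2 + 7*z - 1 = -12*z^3 + 26*z^2 + 92*z - 16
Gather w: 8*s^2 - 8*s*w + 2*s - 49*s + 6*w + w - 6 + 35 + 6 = 8*s^2 - 47*s + w*(7 - 8*s) + 35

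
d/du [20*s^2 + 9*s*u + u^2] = 9*s + 2*u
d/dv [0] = 0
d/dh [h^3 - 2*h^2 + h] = 3*h^2 - 4*h + 1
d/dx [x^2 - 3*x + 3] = 2*x - 3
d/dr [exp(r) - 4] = exp(r)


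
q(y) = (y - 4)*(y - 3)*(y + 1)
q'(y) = (y - 4)*(y - 3) + (y - 4)*(y + 1) + (y - 3)*(y + 1) = 3*y^2 - 12*y + 5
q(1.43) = 9.80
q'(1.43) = -6.03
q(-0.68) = 5.51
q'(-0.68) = 14.55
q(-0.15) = 11.11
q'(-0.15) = 6.87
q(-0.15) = 11.11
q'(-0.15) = 6.87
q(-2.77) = -69.14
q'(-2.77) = 61.26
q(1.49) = 9.44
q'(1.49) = -6.22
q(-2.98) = -82.65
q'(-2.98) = 67.40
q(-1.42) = -10.06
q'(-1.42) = 28.09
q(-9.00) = -1248.00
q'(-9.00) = 356.00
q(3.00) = 0.00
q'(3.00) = -4.00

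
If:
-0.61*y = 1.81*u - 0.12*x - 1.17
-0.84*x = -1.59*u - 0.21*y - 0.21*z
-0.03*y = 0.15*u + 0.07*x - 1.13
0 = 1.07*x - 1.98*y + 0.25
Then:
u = -1.14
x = 15.04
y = 8.26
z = 60.54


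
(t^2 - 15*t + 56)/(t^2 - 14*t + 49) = (t - 8)/(t - 7)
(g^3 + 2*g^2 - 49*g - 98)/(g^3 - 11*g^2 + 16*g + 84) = (g + 7)/(g - 6)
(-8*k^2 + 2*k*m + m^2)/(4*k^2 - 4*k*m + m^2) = (-4*k - m)/(2*k - m)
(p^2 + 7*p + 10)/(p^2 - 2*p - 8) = (p + 5)/(p - 4)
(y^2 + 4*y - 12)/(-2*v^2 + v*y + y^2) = (y^2 + 4*y - 12)/(-2*v^2 + v*y + y^2)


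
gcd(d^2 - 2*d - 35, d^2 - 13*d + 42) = d - 7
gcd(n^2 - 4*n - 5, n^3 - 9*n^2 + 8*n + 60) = n - 5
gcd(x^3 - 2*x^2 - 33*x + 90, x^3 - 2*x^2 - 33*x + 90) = x^3 - 2*x^2 - 33*x + 90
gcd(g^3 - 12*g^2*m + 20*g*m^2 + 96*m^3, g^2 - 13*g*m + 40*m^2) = g - 8*m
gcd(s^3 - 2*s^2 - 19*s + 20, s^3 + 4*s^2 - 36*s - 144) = s + 4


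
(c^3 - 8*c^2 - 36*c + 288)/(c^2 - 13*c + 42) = (c^2 - 2*c - 48)/(c - 7)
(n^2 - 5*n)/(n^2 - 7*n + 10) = n/(n - 2)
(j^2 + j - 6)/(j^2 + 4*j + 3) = (j - 2)/(j + 1)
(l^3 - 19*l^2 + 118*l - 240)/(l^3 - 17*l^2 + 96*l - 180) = (l - 8)/(l - 6)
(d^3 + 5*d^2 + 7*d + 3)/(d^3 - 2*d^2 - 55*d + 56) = (d^3 + 5*d^2 + 7*d + 3)/(d^3 - 2*d^2 - 55*d + 56)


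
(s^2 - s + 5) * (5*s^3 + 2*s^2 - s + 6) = 5*s^5 - 3*s^4 + 22*s^3 + 17*s^2 - 11*s + 30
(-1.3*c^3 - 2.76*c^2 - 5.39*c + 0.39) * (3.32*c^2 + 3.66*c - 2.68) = -4.316*c^5 - 13.9212*c^4 - 24.5124*c^3 - 11.0358*c^2 + 15.8726*c - 1.0452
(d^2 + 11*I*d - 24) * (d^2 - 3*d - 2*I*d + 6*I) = d^4 - 3*d^3 + 9*I*d^3 - 2*d^2 - 27*I*d^2 + 6*d + 48*I*d - 144*I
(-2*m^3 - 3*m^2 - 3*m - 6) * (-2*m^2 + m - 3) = 4*m^5 + 4*m^4 + 9*m^3 + 18*m^2 + 3*m + 18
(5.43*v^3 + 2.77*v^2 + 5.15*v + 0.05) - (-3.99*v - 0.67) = 5.43*v^3 + 2.77*v^2 + 9.14*v + 0.72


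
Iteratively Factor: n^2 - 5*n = (n - 5)*(n)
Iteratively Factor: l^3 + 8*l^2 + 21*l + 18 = (l + 3)*(l^2 + 5*l + 6) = (l + 2)*(l + 3)*(l + 3)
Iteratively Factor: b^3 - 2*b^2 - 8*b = (b + 2)*(b^2 - 4*b) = b*(b + 2)*(b - 4)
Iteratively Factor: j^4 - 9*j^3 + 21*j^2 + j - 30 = (j + 1)*(j^3 - 10*j^2 + 31*j - 30) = (j - 2)*(j + 1)*(j^2 - 8*j + 15) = (j - 3)*(j - 2)*(j + 1)*(j - 5)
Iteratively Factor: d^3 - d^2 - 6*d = (d - 3)*(d^2 + 2*d) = (d - 3)*(d + 2)*(d)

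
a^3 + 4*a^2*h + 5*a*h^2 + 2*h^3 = (a + h)^2*(a + 2*h)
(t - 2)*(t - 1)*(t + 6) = t^3 + 3*t^2 - 16*t + 12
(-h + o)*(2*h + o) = -2*h^2 + h*o + o^2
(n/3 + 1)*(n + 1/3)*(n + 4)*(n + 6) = n^4/3 + 40*n^3/9 + 175*n^2/9 + 30*n + 8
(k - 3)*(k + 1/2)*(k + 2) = k^3 - k^2/2 - 13*k/2 - 3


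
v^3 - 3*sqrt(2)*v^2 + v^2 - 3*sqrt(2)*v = v*(v + 1)*(v - 3*sqrt(2))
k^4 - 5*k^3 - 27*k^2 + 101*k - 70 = (k - 7)*(k - 2)*(k - 1)*(k + 5)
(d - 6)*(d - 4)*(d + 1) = d^3 - 9*d^2 + 14*d + 24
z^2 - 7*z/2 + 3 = (z - 2)*(z - 3/2)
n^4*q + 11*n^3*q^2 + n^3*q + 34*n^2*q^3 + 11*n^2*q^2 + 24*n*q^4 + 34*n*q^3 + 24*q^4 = (n + q)*(n + 4*q)*(n + 6*q)*(n*q + q)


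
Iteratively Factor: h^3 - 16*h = (h)*(h^2 - 16) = h*(h - 4)*(h + 4)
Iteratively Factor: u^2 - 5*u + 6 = (u - 2)*(u - 3)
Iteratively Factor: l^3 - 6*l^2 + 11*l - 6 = (l - 2)*(l^2 - 4*l + 3) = (l - 2)*(l - 1)*(l - 3)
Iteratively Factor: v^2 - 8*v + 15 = (v - 5)*(v - 3)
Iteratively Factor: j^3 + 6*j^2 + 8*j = (j)*(j^2 + 6*j + 8) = j*(j + 4)*(j + 2)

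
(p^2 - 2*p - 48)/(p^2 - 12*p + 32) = (p + 6)/(p - 4)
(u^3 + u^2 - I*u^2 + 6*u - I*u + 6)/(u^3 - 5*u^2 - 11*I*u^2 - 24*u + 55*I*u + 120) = (u^2 + u*(1 + 2*I) + 2*I)/(u^2 - u*(5 + 8*I) + 40*I)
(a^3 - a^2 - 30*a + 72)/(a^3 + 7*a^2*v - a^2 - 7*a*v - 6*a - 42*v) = (a^2 + 2*a - 24)/(a^2 + 7*a*v + 2*a + 14*v)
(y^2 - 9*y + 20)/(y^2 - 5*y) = (y - 4)/y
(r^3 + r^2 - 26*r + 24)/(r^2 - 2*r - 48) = (r^2 - 5*r + 4)/(r - 8)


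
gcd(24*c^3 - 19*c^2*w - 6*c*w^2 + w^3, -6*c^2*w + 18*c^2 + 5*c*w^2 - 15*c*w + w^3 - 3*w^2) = -c + w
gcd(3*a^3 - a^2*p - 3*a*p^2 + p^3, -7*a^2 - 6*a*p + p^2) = a + p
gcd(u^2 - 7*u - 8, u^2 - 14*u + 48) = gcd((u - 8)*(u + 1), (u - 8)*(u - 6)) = u - 8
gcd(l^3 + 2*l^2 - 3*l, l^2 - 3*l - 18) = l + 3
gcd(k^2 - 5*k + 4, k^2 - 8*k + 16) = k - 4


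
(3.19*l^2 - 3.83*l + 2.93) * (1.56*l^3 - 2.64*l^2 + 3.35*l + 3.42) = 4.9764*l^5 - 14.3964*l^4 + 25.3685*l^3 - 9.6559*l^2 - 3.2831*l + 10.0206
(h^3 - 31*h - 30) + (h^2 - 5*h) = h^3 + h^2 - 36*h - 30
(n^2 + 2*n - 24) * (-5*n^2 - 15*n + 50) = -5*n^4 - 25*n^3 + 140*n^2 + 460*n - 1200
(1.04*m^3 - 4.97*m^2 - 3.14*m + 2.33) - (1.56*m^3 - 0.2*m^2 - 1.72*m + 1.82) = -0.52*m^3 - 4.77*m^2 - 1.42*m + 0.51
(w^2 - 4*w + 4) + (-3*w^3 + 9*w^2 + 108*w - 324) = -3*w^3 + 10*w^2 + 104*w - 320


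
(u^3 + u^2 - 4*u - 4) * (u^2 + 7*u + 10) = u^5 + 8*u^4 + 13*u^3 - 22*u^2 - 68*u - 40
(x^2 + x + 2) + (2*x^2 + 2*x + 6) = 3*x^2 + 3*x + 8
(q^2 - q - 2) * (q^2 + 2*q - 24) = q^4 + q^3 - 28*q^2 + 20*q + 48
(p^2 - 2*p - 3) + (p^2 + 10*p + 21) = 2*p^2 + 8*p + 18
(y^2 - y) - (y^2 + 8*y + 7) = -9*y - 7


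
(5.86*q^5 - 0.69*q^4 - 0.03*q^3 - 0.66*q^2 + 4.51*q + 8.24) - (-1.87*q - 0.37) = 5.86*q^5 - 0.69*q^4 - 0.03*q^3 - 0.66*q^2 + 6.38*q + 8.61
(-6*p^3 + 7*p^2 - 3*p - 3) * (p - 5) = -6*p^4 + 37*p^3 - 38*p^2 + 12*p + 15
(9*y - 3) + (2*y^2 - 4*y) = 2*y^2 + 5*y - 3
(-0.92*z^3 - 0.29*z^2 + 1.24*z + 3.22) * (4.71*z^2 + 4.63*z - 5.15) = -4.3332*z^5 - 5.6255*z^4 + 9.2357*z^3 + 22.4009*z^2 + 8.5226*z - 16.583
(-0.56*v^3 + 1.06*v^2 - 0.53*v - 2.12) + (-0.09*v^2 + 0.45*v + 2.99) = -0.56*v^3 + 0.97*v^2 - 0.08*v + 0.87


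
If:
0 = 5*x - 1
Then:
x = 1/5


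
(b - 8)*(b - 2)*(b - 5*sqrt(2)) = b^3 - 10*b^2 - 5*sqrt(2)*b^2 + 16*b + 50*sqrt(2)*b - 80*sqrt(2)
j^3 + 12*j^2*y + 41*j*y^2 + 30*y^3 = (j + y)*(j + 5*y)*(j + 6*y)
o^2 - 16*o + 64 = (o - 8)^2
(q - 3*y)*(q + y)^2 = q^3 - q^2*y - 5*q*y^2 - 3*y^3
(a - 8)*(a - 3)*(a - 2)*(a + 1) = a^4 - 12*a^3 + 33*a^2 - 2*a - 48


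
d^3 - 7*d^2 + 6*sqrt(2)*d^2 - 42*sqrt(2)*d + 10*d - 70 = (d - 7)*(d + sqrt(2))*(d + 5*sqrt(2))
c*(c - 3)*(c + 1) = c^3 - 2*c^2 - 3*c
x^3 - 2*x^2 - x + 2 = (x - 2)*(x - 1)*(x + 1)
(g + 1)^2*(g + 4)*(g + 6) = g^4 + 12*g^3 + 45*g^2 + 58*g + 24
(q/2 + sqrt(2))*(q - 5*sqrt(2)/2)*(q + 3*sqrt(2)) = q^3/2 + 5*sqrt(2)*q^2/4 - 13*q/2 - 15*sqrt(2)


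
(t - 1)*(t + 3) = t^2 + 2*t - 3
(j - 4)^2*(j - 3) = j^3 - 11*j^2 + 40*j - 48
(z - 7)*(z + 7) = z^2 - 49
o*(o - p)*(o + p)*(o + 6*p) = o^4 + 6*o^3*p - o^2*p^2 - 6*o*p^3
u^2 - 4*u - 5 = (u - 5)*(u + 1)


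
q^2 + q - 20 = (q - 4)*(q + 5)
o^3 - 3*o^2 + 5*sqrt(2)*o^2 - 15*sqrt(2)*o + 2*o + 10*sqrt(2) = (o - 2)*(o - 1)*(o + 5*sqrt(2))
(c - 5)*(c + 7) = c^2 + 2*c - 35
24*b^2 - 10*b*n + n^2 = (-6*b + n)*(-4*b + n)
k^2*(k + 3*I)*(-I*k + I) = -I*k^4 + 3*k^3 + I*k^3 - 3*k^2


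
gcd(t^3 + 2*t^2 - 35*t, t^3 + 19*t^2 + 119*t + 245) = t + 7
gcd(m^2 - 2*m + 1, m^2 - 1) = m - 1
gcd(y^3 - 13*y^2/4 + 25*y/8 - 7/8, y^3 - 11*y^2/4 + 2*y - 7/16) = y^2 - 9*y/4 + 7/8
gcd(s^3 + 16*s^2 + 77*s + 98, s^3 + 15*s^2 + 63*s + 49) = s^2 + 14*s + 49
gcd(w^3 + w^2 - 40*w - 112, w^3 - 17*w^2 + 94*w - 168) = w - 7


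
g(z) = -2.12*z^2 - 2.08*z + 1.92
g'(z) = -4.24*z - 2.08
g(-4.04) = -24.28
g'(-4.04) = 15.05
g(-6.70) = -79.31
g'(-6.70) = 26.33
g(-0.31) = 2.36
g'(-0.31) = -0.77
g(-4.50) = -31.65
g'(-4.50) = 17.00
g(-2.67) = -7.64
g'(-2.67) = 9.24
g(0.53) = 0.22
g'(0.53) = -4.33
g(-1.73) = -0.83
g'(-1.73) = 5.26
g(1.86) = -9.28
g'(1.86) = -9.97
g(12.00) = -328.32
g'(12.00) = -52.96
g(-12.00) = -278.40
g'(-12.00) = 48.80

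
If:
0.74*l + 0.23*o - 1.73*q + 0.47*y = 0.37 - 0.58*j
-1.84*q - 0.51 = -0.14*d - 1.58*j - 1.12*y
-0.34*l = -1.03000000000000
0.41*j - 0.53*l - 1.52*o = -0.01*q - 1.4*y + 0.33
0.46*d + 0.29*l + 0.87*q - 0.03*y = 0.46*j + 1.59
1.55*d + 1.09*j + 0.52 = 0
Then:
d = -1.43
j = 1.56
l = 3.03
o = 1.48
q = 2.49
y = 2.52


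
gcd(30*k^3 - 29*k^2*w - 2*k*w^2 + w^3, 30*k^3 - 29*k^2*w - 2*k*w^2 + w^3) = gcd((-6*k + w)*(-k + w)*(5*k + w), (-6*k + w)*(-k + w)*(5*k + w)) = 30*k^3 - 29*k^2*w - 2*k*w^2 + w^3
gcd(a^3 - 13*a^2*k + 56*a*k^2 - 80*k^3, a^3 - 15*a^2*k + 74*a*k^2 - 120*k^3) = a^2 - 9*a*k + 20*k^2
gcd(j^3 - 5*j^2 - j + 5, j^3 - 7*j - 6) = j + 1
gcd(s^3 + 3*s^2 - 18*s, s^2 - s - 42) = s + 6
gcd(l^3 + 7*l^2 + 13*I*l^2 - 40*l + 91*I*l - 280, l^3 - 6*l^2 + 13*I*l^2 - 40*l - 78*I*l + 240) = l^2 + 13*I*l - 40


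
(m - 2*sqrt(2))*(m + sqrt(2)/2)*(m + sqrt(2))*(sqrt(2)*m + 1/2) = sqrt(2)*m^4 - m^3/2 - 21*sqrt(2)*m^2/4 - 13*m/2 - sqrt(2)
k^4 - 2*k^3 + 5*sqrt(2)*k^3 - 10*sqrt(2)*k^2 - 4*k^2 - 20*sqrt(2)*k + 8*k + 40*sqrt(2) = (k - 2)^2*(k + 2)*(k + 5*sqrt(2))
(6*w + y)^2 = 36*w^2 + 12*w*y + y^2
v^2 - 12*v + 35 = (v - 7)*(v - 5)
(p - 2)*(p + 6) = p^2 + 4*p - 12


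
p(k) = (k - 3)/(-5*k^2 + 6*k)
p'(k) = (k - 3)*(10*k - 6)/(-5*k^2 + 6*k)^2 + 1/(-5*k^2 + 6*k)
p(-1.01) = 0.36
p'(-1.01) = 0.43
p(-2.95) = 0.10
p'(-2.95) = 0.04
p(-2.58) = 0.11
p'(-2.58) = 0.05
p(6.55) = -0.02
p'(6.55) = 0.00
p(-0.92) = 0.40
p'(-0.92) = 0.52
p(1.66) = 0.35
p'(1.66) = -1.24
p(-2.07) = 0.15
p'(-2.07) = 0.09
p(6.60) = -0.02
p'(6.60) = 0.00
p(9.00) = -0.02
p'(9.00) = 0.00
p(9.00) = -0.02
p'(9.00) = 0.00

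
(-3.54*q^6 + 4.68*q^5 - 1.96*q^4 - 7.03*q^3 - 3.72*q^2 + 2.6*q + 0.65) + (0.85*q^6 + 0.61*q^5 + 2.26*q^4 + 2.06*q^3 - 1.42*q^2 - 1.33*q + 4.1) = -2.69*q^6 + 5.29*q^5 + 0.3*q^4 - 4.97*q^3 - 5.14*q^2 + 1.27*q + 4.75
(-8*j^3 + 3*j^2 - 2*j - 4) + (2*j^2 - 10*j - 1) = -8*j^3 + 5*j^2 - 12*j - 5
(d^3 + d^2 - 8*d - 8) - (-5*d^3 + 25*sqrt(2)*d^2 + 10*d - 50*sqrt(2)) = 6*d^3 - 25*sqrt(2)*d^2 + d^2 - 18*d - 8 + 50*sqrt(2)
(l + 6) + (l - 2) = 2*l + 4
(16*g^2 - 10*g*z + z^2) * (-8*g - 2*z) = -128*g^3 + 48*g^2*z + 12*g*z^2 - 2*z^3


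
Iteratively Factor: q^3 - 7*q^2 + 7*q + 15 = (q - 5)*(q^2 - 2*q - 3) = (q - 5)*(q + 1)*(q - 3)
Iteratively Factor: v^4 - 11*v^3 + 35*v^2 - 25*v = (v)*(v^3 - 11*v^2 + 35*v - 25) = v*(v - 5)*(v^2 - 6*v + 5) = v*(v - 5)^2*(v - 1)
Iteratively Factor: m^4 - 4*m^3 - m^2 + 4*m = (m - 4)*(m^3 - m) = (m - 4)*(m - 1)*(m^2 + m) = m*(m - 4)*(m - 1)*(m + 1)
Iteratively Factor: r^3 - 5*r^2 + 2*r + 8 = (r - 2)*(r^2 - 3*r - 4) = (r - 4)*(r - 2)*(r + 1)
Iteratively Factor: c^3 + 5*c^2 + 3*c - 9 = (c - 1)*(c^2 + 6*c + 9) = (c - 1)*(c + 3)*(c + 3)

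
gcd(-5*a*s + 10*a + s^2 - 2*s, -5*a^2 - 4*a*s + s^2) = -5*a + s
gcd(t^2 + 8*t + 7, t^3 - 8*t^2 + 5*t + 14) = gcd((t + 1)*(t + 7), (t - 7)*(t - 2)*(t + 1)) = t + 1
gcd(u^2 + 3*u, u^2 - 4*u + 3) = 1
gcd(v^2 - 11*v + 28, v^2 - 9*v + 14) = v - 7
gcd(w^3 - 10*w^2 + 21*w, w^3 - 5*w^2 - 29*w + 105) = w^2 - 10*w + 21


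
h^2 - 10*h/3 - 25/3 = (h - 5)*(h + 5/3)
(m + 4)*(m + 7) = m^2 + 11*m + 28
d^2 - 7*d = d*(d - 7)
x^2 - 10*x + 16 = (x - 8)*(x - 2)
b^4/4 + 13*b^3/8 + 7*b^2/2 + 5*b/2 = b*(b/2 + 1)^2*(b + 5/2)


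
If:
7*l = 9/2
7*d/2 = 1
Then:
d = 2/7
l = 9/14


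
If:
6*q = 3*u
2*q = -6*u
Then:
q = 0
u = 0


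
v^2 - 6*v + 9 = (v - 3)^2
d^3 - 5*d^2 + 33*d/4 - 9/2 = (d - 2)*(d - 3/2)^2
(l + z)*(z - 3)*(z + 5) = l*z^2 + 2*l*z - 15*l + z^3 + 2*z^2 - 15*z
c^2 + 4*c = c*(c + 4)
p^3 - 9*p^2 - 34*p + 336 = (p - 8)*(p - 7)*(p + 6)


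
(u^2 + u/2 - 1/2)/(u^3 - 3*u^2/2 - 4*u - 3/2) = (2*u - 1)/(2*u^2 - 5*u - 3)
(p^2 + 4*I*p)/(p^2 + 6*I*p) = (p + 4*I)/(p + 6*I)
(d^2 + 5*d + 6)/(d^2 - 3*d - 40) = (d^2 + 5*d + 6)/(d^2 - 3*d - 40)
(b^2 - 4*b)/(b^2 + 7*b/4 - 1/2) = 4*b*(b - 4)/(4*b^2 + 7*b - 2)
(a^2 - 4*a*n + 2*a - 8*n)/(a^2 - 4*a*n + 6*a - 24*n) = (a + 2)/(a + 6)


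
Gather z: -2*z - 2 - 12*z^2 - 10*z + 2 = -12*z^2 - 12*z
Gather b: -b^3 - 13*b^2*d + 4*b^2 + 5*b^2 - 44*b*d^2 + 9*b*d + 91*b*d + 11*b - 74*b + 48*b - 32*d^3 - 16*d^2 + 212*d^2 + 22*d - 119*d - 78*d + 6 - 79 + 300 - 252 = -b^3 + b^2*(9 - 13*d) + b*(-44*d^2 + 100*d - 15) - 32*d^3 + 196*d^2 - 175*d - 25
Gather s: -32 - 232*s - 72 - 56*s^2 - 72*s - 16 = -56*s^2 - 304*s - 120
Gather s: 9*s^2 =9*s^2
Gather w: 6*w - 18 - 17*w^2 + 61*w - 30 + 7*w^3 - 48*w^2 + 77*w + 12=7*w^3 - 65*w^2 + 144*w - 36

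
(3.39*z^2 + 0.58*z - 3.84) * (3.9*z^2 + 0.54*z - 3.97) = 13.221*z^4 + 4.0926*z^3 - 28.1211*z^2 - 4.3762*z + 15.2448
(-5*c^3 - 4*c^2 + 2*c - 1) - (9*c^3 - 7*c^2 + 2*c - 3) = -14*c^3 + 3*c^2 + 2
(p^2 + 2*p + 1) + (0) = p^2 + 2*p + 1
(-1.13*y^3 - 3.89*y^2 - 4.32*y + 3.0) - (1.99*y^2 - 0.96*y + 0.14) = -1.13*y^3 - 5.88*y^2 - 3.36*y + 2.86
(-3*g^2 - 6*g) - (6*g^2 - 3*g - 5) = -9*g^2 - 3*g + 5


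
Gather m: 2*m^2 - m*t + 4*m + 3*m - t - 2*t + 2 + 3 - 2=2*m^2 + m*(7 - t) - 3*t + 3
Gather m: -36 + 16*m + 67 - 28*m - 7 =24 - 12*m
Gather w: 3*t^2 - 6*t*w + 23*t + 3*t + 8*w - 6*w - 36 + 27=3*t^2 + 26*t + w*(2 - 6*t) - 9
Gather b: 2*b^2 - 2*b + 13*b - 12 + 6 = 2*b^2 + 11*b - 6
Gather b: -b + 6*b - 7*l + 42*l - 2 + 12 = 5*b + 35*l + 10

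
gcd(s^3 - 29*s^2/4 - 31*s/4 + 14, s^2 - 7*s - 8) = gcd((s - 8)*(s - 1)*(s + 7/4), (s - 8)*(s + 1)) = s - 8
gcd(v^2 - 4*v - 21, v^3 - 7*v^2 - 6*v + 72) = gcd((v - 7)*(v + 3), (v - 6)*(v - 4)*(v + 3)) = v + 3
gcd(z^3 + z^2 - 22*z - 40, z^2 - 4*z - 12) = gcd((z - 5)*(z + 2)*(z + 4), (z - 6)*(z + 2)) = z + 2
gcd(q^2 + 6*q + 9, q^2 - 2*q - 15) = q + 3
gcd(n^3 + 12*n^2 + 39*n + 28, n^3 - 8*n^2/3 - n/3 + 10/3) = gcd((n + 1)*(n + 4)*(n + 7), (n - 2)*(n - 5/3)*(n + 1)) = n + 1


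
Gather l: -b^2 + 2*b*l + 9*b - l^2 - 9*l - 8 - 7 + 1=-b^2 + 9*b - l^2 + l*(2*b - 9) - 14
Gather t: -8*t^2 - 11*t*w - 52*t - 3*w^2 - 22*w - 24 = -8*t^2 + t*(-11*w - 52) - 3*w^2 - 22*w - 24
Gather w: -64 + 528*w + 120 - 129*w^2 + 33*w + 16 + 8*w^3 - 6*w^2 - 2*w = 8*w^3 - 135*w^2 + 559*w + 72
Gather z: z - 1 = z - 1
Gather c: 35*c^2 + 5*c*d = 35*c^2 + 5*c*d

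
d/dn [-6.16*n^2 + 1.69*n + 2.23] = 1.69 - 12.32*n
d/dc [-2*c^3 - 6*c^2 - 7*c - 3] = -6*c^2 - 12*c - 7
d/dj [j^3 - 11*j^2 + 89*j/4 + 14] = 3*j^2 - 22*j + 89/4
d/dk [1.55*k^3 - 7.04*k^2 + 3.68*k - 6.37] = 4.65*k^2 - 14.08*k + 3.68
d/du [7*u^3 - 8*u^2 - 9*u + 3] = 21*u^2 - 16*u - 9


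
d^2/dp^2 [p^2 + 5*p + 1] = 2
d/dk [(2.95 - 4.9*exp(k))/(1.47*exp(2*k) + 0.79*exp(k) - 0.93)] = (7.203*exp(2*k) - 8.673*exp(k) + 2.2265)*exp(k)/(2.1609*exp(4*k) + 2.3226*exp(3*k) - 2.1101*exp(2*k) - 1.4694*exp(k) + 0.8649)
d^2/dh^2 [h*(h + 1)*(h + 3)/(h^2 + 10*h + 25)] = 4*(19*h + 35)/(h^4 + 20*h^3 + 150*h^2 + 500*h + 625)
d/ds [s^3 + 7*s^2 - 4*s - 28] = 3*s^2 + 14*s - 4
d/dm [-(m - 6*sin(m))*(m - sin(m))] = 7*m*cos(m) - 2*m + 7*sin(m) - 6*sin(2*m)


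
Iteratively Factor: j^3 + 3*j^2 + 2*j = (j)*(j^2 + 3*j + 2) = j*(j + 1)*(j + 2)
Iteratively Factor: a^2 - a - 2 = (a + 1)*(a - 2)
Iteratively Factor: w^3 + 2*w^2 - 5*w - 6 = (w + 1)*(w^2 + w - 6) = (w + 1)*(w + 3)*(w - 2)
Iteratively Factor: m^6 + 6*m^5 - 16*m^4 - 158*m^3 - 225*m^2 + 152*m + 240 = (m + 4)*(m^5 + 2*m^4 - 24*m^3 - 62*m^2 + 23*m + 60) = (m + 3)*(m + 4)*(m^4 - m^3 - 21*m^2 + m + 20) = (m - 1)*(m + 3)*(m + 4)*(m^3 - 21*m - 20) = (m - 5)*(m - 1)*(m + 3)*(m + 4)*(m^2 + 5*m + 4) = (m - 5)*(m - 1)*(m + 1)*(m + 3)*(m + 4)*(m + 4)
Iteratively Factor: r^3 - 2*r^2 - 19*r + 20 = (r + 4)*(r^2 - 6*r + 5) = (r - 1)*(r + 4)*(r - 5)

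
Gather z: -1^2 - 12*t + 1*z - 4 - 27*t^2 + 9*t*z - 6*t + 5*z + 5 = -27*t^2 - 18*t + z*(9*t + 6)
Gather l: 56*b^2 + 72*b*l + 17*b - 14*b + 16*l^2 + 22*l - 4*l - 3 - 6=56*b^2 + 3*b + 16*l^2 + l*(72*b + 18) - 9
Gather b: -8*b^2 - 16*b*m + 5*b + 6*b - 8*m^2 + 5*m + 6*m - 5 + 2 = -8*b^2 + b*(11 - 16*m) - 8*m^2 + 11*m - 3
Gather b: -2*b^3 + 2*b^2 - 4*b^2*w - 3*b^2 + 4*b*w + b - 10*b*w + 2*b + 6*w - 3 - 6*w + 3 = -2*b^3 + b^2*(-4*w - 1) + b*(3 - 6*w)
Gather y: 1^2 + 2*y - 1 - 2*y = 0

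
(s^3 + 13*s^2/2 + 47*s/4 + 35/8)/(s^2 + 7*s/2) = s + 3 + 5/(4*s)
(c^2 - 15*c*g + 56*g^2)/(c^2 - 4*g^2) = (c^2 - 15*c*g + 56*g^2)/(c^2 - 4*g^2)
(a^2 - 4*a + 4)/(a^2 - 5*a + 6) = (a - 2)/(a - 3)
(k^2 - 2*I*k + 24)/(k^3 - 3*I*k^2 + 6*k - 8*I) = (k^2 - 2*I*k + 24)/(k^3 - 3*I*k^2 + 6*k - 8*I)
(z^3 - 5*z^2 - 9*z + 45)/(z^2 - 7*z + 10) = (z^2 - 9)/(z - 2)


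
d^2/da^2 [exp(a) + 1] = exp(a)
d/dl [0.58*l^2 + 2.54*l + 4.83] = 1.16*l + 2.54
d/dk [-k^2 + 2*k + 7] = 2 - 2*k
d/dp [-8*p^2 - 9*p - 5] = -16*p - 9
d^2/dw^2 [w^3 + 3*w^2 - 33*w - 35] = 6*w + 6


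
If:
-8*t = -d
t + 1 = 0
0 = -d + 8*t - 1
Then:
No Solution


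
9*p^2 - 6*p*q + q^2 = (-3*p + q)^2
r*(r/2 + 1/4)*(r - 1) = r^3/2 - r^2/4 - r/4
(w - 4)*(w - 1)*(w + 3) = w^3 - 2*w^2 - 11*w + 12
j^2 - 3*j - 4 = (j - 4)*(j + 1)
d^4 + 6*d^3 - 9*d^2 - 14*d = d*(d - 2)*(d + 1)*(d + 7)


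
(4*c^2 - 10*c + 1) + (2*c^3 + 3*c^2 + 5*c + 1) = 2*c^3 + 7*c^2 - 5*c + 2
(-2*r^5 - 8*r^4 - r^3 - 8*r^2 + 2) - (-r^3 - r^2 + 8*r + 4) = -2*r^5 - 8*r^4 - 7*r^2 - 8*r - 2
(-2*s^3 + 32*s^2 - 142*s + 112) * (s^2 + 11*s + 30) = -2*s^5 + 10*s^4 + 150*s^3 - 490*s^2 - 3028*s + 3360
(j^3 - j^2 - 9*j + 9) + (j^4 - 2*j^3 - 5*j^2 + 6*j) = j^4 - j^3 - 6*j^2 - 3*j + 9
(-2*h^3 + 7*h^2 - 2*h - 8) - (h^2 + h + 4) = -2*h^3 + 6*h^2 - 3*h - 12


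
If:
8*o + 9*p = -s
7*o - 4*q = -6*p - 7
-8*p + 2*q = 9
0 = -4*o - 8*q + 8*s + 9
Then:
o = 437/704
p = -937/1408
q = 647/352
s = 131/128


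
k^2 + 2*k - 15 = (k - 3)*(k + 5)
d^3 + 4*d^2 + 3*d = d*(d + 1)*(d + 3)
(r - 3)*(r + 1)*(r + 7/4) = r^3 - r^2/4 - 13*r/2 - 21/4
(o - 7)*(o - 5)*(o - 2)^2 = o^4 - 16*o^3 + 87*o^2 - 188*o + 140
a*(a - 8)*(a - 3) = a^3 - 11*a^2 + 24*a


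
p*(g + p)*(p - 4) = g*p^2 - 4*g*p + p^3 - 4*p^2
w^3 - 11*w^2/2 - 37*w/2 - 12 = (w - 8)*(w + 1)*(w + 3/2)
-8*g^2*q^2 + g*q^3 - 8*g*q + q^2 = q*(-8*g + q)*(g*q + 1)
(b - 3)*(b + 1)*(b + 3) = b^3 + b^2 - 9*b - 9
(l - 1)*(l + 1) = l^2 - 1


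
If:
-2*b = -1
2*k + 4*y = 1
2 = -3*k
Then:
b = 1/2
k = -2/3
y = 7/12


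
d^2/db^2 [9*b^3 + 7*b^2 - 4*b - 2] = 54*b + 14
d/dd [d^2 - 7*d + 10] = 2*d - 7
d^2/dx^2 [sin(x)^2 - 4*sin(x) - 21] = 4*sin(x) + 2*cos(2*x)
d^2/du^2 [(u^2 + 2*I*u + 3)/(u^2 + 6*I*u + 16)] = 2*(-4*I*u^3 - 39*u^2 - 42*I*u + 292)/(u^6 + 18*I*u^5 - 60*u^4 + 360*I*u^3 - 960*u^2 + 4608*I*u + 4096)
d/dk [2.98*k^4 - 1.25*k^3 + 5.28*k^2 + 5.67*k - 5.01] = 11.92*k^3 - 3.75*k^2 + 10.56*k + 5.67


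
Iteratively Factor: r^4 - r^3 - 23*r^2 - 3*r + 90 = (r + 3)*(r^3 - 4*r^2 - 11*r + 30) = (r - 2)*(r + 3)*(r^2 - 2*r - 15) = (r - 5)*(r - 2)*(r + 3)*(r + 3)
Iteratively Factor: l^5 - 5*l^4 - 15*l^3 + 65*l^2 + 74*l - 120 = (l - 1)*(l^4 - 4*l^3 - 19*l^2 + 46*l + 120) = (l - 1)*(l + 2)*(l^3 - 6*l^2 - 7*l + 60) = (l - 5)*(l - 1)*(l + 2)*(l^2 - l - 12) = (l - 5)*(l - 1)*(l + 2)*(l + 3)*(l - 4)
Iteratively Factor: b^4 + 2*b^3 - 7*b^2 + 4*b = (b - 1)*(b^3 + 3*b^2 - 4*b) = (b - 1)*(b + 4)*(b^2 - b) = (b - 1)^2*(b + 4)*(b)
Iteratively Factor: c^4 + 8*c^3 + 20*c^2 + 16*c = (c + 2)*(c^3 + 6*c^2 + 8*c) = (c + 2)*(c + 4)*(c^2 + 2*c) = c*(c + 2)*(c + 4)*(c + 2)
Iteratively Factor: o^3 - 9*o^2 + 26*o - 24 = (o - 4)*(o^2 - 5*o + 6) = (o - 4)*(o - 3)*(o - 2)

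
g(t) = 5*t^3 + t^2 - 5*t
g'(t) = 15*t^2 + 2*t - 5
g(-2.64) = -71.83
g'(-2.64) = 94.26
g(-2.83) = -91.17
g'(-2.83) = 109.47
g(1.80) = 23.40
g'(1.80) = 47.20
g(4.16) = 356.46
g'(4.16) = 262.90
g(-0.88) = 1.77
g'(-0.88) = 4.86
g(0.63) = -1.50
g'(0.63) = 2.21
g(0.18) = -0.84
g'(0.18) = -4.15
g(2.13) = 42.20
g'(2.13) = 67.31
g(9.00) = 3681.00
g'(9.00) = 1228.00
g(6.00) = 1086.00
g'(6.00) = 547.00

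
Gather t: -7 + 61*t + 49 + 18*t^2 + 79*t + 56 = 18*t^2 + 140*t + 98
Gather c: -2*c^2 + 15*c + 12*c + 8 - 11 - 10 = -2*c^2 + 27*c - 13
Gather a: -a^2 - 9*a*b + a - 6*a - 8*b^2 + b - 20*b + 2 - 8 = -a^2 + a*(-9*b - 5) - 8*b^2 - 19*b - 6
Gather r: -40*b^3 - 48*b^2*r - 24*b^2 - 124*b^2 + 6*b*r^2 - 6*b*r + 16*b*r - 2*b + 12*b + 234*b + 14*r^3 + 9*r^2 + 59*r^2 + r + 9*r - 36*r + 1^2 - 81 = -40*b^3 - 148*b^2 + 244*b + 14*r^3 + r^2*(6*b + 68) + r*(-48*b^2 + 10*b - 26) - 80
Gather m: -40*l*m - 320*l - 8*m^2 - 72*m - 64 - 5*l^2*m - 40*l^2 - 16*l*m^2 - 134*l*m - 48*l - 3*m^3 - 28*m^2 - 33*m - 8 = -40*l^2 - 368*l - 3*m^3 + m^2*(-16*l - 36) + m*(-5*l^2 - 174*l - 105) - 72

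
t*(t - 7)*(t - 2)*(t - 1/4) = t^4 - 37*t^3/4 + 65*t^2/4 - 7*t/2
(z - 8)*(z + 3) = z^2 - 5*z - 24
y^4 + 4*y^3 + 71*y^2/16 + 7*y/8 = y*(y + 1/4)*(y + 7/4)*(y + 2)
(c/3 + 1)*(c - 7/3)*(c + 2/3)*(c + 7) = c^4/3 + 25*c^3/9 + 25*c^2/27 - 455*c/27 - 98/9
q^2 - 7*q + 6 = (q - 6)*(q - 1)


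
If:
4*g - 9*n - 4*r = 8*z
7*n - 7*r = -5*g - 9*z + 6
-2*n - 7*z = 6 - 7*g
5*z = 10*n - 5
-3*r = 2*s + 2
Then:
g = 527/599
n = 268/599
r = 50/599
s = -674/599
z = -63/599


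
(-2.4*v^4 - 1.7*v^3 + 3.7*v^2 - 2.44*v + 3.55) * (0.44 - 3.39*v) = 8.136*v^5 + 4.707*v^4 - 13.291*v^3 + 9.8996*v^2 - 13.1081*v + 1.562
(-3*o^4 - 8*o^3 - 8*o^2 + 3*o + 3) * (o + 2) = -3*o^5 - 14*o^4 - 24*o^3 - 13*o^2 + 9*o + 6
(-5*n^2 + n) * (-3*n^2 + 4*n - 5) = 15*n^4 - 23*n^3 + 29*n^2 - 5*n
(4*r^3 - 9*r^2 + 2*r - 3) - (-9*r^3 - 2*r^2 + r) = 13*r^3 - 7*r^2 + r - 3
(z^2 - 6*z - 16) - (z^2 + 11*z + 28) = -17*z - 44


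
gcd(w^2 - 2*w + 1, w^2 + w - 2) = w - 1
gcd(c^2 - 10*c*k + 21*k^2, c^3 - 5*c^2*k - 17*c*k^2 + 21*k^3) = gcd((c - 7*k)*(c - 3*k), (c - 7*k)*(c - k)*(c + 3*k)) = c - 7*k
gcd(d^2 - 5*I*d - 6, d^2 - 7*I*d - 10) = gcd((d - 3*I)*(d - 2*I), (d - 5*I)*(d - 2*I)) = d - 2*I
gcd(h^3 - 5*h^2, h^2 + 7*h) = h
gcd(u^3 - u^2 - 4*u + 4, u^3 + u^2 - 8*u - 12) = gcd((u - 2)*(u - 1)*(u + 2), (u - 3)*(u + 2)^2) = u + 2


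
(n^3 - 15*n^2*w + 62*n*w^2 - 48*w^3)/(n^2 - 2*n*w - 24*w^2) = (n^2 - 9*n*w + 8*w^2)/(n + 4*w)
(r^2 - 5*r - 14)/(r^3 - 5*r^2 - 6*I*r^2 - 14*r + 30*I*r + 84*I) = 1/(r - 6*I)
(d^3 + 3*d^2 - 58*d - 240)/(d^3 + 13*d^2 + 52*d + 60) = (d - 8)/(d + 2)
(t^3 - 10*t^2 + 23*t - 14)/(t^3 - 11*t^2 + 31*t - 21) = (t - 2)/(t - 3)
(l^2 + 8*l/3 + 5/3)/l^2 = 1 + 8/(3*l) + 5/(3*l^2)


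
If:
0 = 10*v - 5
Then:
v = 1/2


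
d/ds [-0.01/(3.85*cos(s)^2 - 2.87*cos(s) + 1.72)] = (0.0287 - 0.077*cos(s))*sin(s)/(3.85*cos(s)^2 - 2.87*cos(s) + 1.72)^2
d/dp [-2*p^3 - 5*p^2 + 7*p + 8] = -6*p^2 - 10*p + 7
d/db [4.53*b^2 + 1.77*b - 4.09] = 9.06*b + 1.77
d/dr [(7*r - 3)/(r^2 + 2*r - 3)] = (-7*r^2 + 6*r - 15)/(r^4 + 4*r^3 - 2*r^2 - 12*r + 9)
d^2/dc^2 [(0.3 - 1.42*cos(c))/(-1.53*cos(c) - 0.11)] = (-0.0676719999999999*cos(c) + 0.470628*cos(2*c) + 3.33066907387547e-16*cos(3*c) - 1.411884)/(3.581577*cos(c)^3 + 0.772497*cos(c)^2 + 0.055539*cos(c) + 0.001331)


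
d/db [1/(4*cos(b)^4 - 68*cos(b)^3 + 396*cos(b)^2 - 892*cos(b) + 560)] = (4*cos(b)^3 - 51*cos(b)^2 + 198*cos(b) - 223)*sin(b)/(4*(cos(b)^4 - 17*cos(b)^3 + 99*cos(b)^2 - 223*cos(b) + 140)^2)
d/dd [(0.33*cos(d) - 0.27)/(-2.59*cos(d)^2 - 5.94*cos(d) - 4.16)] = (-0.8547*cos(d)^2 + 1.3986*cos(d) + 2.9766)*sin(d)/(6.7081*cos(d)^4 + 30.7692*cos(d)^3 + 56.8324*cos(d)^2 + 49.4208*cos(d) + 17.3056)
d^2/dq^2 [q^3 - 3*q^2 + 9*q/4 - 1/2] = 6*q - 6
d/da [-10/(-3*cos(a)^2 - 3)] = 40*sin(2*a)/(3*(cos(2*a) + 3)^2)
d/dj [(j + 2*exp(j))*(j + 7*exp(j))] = 9*j*exp(j) + 2*j + 28*exp(2*j) + 9*exp(j)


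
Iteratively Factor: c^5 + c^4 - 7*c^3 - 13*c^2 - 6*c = (c - 3)*(c^4 + 4*c^3 + 5*c^2 + 2*c) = (c - 3)*(c + 2)*(c^3 + 2*c^2 + c) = (c - 3)*(c + 1)*(c + 2)*(c^2 + c) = (c - 3)*(c + 1)^2*(c + 2)*(c)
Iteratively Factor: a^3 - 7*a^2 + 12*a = (a)*(a^2 - 7*a + 12) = a*(a - 3)*(a - 4)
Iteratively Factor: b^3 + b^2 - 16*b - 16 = (b + 4)*(b^2 - 3*b - 4) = (b - 4)*(b + 4)*(b + 1)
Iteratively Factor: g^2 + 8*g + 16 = (g + 4)*(g + 4)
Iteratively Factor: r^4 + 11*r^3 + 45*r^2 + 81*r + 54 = (r + 3)*(r^3 + 8*r^2 + 21*r + 18) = (r + 3)^2*(r^2 + 5*r + 6) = (r + 2)*(r + 3)^2*(r + 3)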